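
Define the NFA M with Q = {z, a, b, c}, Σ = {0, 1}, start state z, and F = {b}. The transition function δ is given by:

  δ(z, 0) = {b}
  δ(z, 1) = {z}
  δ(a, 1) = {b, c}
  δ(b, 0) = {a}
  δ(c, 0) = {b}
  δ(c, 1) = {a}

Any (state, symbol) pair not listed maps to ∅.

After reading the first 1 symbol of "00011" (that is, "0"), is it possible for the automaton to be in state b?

Yes

Start in {z}.
Read '0': {z} → {b}.
State b is in {b}.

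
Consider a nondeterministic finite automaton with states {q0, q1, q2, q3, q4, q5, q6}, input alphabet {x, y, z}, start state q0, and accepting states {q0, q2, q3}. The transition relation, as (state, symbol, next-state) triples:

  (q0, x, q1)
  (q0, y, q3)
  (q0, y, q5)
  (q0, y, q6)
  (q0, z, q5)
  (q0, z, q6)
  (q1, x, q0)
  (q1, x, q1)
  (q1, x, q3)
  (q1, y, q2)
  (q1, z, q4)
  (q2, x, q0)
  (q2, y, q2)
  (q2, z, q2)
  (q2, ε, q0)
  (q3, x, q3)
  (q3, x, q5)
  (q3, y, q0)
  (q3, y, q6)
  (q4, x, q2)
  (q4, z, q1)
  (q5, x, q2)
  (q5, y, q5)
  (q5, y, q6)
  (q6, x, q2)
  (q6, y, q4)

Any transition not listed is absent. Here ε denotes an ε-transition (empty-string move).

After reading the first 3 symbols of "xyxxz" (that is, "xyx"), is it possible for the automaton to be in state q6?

Start in {q0}.
Read 'x': {q0} → {q1}.
Read 'y': {q1} → {q0, q2}.
Read 'x': {q0, q2} → {q0, q1}.
State q6 is not in {q0, q1}.

No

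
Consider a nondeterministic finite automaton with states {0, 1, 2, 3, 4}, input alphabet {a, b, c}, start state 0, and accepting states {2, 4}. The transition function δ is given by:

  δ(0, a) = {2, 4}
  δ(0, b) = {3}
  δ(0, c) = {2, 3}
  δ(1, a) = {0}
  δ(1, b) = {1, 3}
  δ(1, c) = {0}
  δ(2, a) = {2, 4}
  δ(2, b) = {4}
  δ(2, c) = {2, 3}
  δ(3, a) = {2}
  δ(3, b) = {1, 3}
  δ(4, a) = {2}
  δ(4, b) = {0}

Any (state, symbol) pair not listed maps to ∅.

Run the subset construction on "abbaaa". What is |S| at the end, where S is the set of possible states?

2

Start in {0}.
Read 'a': {0} → {2, 4}.
Read 'b': {2, 4} → {0, 4}.
Read 'b': {0, 4} → {0, 3}.
Read 'a': {0, 3} → {2, 4}.
Read 'a': {2, 4} → {2, 4}.
Read 'a': {2, 4} → {2, 4}.
That set has 2 states.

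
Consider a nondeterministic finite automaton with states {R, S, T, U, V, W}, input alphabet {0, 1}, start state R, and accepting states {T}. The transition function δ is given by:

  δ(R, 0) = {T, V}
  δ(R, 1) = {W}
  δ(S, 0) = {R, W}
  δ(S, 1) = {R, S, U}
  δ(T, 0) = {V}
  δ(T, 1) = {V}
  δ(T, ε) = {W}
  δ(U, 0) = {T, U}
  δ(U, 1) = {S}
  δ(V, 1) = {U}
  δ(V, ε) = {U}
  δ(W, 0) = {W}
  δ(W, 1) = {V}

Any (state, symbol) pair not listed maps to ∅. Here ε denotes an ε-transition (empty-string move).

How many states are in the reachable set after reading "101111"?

4

Start in {R}.
Read '1': {R} → {W}.
Read '0': {W} → {W}.
Read '1': {W} → {U, V}.
Read '1': {U, V} → {S, U}.
Read '1': {S, U} → {R, S, U}.
Read '1': {R, S, U} → {R, S, U, W}.
That set has 4 states.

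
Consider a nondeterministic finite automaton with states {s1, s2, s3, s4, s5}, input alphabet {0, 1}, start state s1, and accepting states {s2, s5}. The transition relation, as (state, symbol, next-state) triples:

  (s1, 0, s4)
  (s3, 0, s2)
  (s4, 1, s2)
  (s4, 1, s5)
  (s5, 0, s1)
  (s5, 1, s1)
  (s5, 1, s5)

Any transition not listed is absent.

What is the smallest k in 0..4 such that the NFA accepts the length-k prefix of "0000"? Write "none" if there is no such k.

Start in {s1}.
Read '0': s1→{s4}; now {s4}.
Read '0': s4→∅; now ∅.
The set is empty and remains empty for the remaining 2 symbols.
No reachable set along the way intersects F.

none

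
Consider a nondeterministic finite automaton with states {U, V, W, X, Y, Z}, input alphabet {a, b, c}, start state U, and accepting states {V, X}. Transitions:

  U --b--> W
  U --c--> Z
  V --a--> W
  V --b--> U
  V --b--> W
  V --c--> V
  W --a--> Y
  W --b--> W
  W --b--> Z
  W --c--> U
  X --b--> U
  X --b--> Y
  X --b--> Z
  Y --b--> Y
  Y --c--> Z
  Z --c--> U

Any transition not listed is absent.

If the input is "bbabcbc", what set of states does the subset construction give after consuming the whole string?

∅

Start in {U}.
Read 'b': {U} → {W}.
Read 'b': {W} → {W, Z}.
Read 'a': {W, Z} → {Y}.
Read 'b': {Y} → {Y}.
Read 'c': {Y} → {Z}.
Read 'b': {Z} → ∅.
The set is empty and remains empty for the remaining 1 symbol.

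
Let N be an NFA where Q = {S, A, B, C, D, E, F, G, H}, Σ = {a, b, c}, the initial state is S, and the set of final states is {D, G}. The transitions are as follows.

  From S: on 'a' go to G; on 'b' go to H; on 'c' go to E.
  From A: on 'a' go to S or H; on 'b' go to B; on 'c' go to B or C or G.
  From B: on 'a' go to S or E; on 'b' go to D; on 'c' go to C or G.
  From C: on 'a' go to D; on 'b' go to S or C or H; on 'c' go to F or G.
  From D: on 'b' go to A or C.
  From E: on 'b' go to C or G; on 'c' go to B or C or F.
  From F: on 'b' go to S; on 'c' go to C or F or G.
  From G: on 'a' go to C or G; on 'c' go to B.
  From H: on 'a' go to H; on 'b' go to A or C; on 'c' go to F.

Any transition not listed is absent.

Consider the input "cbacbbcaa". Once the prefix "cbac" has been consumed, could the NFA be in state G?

Yes

Start in {S}.
Read 'c': {S} → {E}.
Read 'b': {E} → {C, G}.
Read 'a': {C, G} → {C, D, G}.
Read 'c': {C, D, G} → {B, F, G}.
State G is in {B, F, G}.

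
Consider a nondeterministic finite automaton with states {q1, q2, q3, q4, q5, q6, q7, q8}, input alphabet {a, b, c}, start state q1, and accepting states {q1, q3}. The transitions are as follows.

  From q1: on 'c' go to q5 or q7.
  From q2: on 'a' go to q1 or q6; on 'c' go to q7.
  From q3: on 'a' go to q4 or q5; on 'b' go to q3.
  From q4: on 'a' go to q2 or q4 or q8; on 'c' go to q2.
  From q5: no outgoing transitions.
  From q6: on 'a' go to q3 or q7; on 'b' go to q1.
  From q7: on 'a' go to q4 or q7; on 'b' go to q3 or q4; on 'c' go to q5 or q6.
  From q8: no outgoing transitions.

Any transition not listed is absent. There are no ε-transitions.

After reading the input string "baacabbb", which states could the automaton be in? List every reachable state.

∅

Start in {q1}.
Read 'b': {q1} → ∅.
The set is empty and remains empty for the remaining 7 symbols.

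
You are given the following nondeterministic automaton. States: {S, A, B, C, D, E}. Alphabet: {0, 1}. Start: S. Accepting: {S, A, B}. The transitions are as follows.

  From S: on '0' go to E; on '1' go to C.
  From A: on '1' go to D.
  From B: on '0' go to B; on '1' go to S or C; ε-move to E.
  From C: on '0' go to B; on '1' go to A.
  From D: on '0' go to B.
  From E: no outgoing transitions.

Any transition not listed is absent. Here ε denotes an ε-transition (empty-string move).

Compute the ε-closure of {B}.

{B, E}

Begin with {B}.
ε-move B → E; add E.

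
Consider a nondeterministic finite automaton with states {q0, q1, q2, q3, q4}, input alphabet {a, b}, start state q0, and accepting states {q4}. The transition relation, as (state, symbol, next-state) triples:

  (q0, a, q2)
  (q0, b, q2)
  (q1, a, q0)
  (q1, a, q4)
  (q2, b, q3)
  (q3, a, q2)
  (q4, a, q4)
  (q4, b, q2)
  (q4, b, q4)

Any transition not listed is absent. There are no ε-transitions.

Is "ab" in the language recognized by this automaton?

Start in {q0}.
Read 'a': {q0} → {q2}.
Read 'b': {q2} → {q3}.
The final set {q3} contains no accepting state.

No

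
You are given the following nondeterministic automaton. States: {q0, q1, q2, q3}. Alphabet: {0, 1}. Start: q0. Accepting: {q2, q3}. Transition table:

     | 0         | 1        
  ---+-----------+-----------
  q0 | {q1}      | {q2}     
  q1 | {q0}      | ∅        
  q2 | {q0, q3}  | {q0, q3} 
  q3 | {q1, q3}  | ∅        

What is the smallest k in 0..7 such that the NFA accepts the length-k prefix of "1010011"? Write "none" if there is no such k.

Start in {q0}.
Read '1': q0→{q2}; now {q2}.
None of the earlier sets intersect F, but {q2} does.

1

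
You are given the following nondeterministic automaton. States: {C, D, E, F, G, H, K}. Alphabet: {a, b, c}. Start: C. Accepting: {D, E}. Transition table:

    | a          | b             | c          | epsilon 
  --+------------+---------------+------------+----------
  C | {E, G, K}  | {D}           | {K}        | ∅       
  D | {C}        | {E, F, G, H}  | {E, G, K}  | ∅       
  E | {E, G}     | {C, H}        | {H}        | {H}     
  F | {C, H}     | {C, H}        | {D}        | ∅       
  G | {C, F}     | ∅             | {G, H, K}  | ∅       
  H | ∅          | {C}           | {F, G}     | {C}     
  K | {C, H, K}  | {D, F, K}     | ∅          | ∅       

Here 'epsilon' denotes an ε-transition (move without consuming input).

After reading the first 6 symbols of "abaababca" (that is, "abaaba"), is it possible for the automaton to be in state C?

Yes

Start in {C}.
Read 'a': {C} → {C, E, G, H, K}.
Read 'b': {C, E, G, H, K} → {C, D, F, H, K}.
Read 'a': {C, D, F, H, K} → {C, E, G, H, K}.
Read 'a': {C, E, G, H, K} → {C, E, F, G, H, K}.
Read 'b': {C, E, F, G, H, K} → {C, D, F, H, K}.
Read 'a': {C, D, F, H, K} → {C, E, G, H, K}.
State C is in {C, E, G, H, K}.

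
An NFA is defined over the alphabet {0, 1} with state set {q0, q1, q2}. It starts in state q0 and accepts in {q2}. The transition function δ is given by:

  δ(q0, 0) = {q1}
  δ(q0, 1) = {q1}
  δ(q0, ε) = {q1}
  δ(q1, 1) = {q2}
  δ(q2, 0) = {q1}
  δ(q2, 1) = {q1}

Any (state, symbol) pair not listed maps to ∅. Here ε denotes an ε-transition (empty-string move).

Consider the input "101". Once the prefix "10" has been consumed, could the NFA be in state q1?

Yes

Start: ε-closure({q0}) = {q0, q1}.
Read '1': {q0, q1} → {q1, q2}.
Read '0': {q1, q2} → {q1}.
State q1 is in {q1}.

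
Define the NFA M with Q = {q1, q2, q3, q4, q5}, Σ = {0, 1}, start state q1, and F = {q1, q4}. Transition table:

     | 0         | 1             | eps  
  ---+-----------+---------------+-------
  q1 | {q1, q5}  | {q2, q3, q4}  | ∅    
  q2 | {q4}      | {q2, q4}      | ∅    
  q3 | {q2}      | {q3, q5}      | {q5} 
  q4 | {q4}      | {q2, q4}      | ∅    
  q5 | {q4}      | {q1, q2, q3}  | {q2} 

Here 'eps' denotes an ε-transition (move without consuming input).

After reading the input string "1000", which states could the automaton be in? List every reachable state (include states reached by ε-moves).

Start in {q1}.
Read '1': q1→{q2, q3, q4}; union {q2, q3, q4}; ε-closure = {q2, q3, q4, q5}.
Read '0': q2→{q4}, q3→{q2}, q4→{q4}, q5→{q4}; now {q2, q4}.
Read '0': q2→{q4}, q4→{q4}; now {q4}.
Read '0': q4→{q4}; now {q4}.

{q4}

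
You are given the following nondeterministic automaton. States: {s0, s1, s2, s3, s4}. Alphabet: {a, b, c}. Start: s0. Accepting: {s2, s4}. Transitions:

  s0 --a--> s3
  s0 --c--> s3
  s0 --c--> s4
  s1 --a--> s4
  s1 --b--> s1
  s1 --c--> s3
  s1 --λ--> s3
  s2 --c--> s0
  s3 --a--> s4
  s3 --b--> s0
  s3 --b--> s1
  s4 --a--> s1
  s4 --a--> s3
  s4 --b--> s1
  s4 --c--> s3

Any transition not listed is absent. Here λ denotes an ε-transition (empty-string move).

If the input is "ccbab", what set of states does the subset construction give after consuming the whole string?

{s0, s1, s3}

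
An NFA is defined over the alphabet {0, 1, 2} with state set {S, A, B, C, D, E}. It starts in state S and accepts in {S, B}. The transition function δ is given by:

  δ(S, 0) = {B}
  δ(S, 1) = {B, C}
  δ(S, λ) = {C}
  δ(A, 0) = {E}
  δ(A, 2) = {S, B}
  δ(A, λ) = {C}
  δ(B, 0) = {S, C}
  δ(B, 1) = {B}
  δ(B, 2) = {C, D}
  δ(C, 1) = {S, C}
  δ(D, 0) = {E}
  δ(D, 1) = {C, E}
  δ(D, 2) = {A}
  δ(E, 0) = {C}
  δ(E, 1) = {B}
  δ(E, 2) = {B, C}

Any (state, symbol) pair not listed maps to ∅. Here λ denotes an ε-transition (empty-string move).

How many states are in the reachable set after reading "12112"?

Start: ε-closure({S}) = {S, C}.
Read '1': S→{B, C}, C→{S, C}; now {S, B, C}.
Read '2': S→∅, B→{C, D}, C→∅; now {C, D}.
Read '1': C→{S, C}, D→{C, E}; now {S, C, E}.
Read '1': S→{B, C}, C→{S, C}, E→{B}; now {S, B, C}.
Read '2': S→∅, B→{C, D}, C→∅; now {C, D}.
That set has 2 states.

2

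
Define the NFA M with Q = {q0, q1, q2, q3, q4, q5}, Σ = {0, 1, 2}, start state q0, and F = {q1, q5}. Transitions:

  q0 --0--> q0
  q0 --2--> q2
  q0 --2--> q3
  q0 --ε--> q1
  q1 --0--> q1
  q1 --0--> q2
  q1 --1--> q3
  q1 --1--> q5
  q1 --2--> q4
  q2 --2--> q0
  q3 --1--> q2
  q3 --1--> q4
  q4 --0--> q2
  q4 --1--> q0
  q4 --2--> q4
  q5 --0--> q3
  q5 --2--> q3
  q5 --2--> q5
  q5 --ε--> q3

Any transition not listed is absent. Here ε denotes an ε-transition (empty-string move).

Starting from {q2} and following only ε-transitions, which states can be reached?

{q2}

Begin with {q2}.
No ε-moves leave this set, so the closure equals the set itself.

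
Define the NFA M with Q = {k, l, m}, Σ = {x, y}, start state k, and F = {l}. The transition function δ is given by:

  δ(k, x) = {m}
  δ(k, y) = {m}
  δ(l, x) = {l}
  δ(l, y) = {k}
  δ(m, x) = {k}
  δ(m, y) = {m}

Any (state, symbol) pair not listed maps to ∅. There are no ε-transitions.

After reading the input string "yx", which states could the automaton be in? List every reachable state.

{k}

Start in {k}.
Read 'y': {k} → {m}.
Read 'x': {m} → {k}.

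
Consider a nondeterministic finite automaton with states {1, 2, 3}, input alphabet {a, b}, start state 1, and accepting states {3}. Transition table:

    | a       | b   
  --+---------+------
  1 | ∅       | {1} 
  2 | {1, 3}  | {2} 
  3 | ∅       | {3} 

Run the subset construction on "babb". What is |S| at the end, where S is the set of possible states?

Start in {1}.
Read 'b': 1→{1}; now {1}.
Read 'a': 1→∅; now ∅.
The set is empty and remains empty for the remaining 2 symbols.
That set has 0 states.

0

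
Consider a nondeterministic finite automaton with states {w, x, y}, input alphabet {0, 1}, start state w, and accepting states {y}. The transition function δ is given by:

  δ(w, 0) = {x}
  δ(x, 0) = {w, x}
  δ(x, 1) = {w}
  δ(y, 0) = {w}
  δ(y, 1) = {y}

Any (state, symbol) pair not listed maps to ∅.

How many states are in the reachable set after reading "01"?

Start in {w}.
Read '0': w→{x}; now {x}.
Read '1': x→{w}; now {w}.
That set has 1 state.

1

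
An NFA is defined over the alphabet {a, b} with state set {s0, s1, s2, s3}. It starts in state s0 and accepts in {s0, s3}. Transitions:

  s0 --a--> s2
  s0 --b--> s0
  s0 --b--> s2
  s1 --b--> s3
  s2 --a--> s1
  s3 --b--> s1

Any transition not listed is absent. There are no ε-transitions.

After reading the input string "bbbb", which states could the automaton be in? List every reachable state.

{s0, s2}

Start in {s0}.
Read 'b': s0→{s0, s2}; now {s0, s2}.
Read 'b': s0→{s0, s2}, s2→∅; now {s0, s2}.
Read 'b': s0→{s0, s2}, s2→∅; now {s0, s2}.
Read 'b': s0→{s0, s2}, s2→∅; now {s0, s2}.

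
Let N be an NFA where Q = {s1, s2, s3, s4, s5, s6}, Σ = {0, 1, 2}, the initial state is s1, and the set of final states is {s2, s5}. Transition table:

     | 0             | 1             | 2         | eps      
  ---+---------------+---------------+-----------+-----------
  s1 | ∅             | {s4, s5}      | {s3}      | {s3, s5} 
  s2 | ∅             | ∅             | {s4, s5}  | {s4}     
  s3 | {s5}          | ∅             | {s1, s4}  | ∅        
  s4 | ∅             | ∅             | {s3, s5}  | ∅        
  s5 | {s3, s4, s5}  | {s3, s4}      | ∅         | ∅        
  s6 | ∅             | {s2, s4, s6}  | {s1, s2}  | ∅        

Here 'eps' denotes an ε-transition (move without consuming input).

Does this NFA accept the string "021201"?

No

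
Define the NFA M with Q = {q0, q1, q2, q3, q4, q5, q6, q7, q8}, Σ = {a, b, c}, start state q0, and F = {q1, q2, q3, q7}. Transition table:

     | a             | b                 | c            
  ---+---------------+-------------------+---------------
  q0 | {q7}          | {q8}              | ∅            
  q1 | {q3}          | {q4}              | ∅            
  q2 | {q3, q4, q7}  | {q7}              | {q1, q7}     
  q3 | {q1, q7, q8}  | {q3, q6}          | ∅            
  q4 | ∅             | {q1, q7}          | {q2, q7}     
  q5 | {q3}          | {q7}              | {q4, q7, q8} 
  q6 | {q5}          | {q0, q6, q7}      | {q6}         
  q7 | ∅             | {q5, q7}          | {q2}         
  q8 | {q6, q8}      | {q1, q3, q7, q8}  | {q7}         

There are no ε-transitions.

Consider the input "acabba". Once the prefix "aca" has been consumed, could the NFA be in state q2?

No

Start in {q0}.
Read 'a': {q0} → {q7}.
Read 'c': {q7} → {q2}.
Read 'a': {q2} → {q3, q4, q7}.
State q2 is not in {q3, q4, q7}.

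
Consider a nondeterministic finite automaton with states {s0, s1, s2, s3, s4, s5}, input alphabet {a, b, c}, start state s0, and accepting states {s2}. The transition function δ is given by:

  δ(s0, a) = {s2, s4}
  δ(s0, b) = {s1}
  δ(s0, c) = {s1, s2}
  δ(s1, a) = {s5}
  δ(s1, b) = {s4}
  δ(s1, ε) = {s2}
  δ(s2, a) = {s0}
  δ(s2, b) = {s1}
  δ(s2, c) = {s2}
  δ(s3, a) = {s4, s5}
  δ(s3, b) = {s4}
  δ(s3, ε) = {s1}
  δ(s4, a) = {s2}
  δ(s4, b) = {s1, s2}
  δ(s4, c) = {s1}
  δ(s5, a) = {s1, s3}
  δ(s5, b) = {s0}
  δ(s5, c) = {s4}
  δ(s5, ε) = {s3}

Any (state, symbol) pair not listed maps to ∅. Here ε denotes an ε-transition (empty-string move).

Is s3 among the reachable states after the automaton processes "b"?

No

Start in {s0}.
Read 'b': s0→{s1}; union {s1}; ε-closure = {s1, s2}.
State s3 is not in {s1, s2}.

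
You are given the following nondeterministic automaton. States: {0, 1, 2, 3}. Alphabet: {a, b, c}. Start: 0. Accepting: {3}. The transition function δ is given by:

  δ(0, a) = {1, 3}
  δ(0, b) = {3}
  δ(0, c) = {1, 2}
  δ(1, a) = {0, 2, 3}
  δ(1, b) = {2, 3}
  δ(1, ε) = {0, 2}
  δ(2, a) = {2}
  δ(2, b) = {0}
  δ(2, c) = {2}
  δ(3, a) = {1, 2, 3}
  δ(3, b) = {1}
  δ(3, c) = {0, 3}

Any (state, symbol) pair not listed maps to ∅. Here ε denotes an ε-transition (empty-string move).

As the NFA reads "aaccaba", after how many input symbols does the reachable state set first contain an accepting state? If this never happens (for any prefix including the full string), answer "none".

1

Start in {0}.
Read 'a': 0→{1, 3}; union {1, 3}; ε-closure = {0, 1, 2, 3}.
None of the earlier sets intersect F, but {0, 1, 2, 3} does.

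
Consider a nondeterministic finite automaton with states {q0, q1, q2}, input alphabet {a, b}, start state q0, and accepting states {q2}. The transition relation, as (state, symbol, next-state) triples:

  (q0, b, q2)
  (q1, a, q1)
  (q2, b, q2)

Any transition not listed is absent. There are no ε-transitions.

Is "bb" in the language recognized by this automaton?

Start in {q0}.
Read 'b': q0→{q2}; now {q2}.
Read 'b': q2→{q2}; now {q2}.
The final set {q2} contains the accepting state q2.

Yes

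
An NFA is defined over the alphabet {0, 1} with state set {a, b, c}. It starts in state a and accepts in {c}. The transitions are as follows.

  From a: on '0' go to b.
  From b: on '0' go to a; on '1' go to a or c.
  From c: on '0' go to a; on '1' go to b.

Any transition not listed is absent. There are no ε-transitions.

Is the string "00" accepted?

Start in {a}.
Read '0': {a} → {b}.
Read '0': {b} → {a}.
The final set {a} contains no accepting state.

No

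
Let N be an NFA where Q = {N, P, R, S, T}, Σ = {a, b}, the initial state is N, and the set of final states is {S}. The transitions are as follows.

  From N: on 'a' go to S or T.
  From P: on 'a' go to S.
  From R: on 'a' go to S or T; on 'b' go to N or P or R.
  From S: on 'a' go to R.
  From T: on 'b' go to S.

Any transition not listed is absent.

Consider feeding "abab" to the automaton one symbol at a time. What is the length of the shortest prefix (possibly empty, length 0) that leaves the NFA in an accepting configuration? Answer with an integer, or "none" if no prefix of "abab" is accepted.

1

Start in {N}.
Read 'a': {N} → {S, T}.
None of the earlier sets intersect F, but {S, T} does.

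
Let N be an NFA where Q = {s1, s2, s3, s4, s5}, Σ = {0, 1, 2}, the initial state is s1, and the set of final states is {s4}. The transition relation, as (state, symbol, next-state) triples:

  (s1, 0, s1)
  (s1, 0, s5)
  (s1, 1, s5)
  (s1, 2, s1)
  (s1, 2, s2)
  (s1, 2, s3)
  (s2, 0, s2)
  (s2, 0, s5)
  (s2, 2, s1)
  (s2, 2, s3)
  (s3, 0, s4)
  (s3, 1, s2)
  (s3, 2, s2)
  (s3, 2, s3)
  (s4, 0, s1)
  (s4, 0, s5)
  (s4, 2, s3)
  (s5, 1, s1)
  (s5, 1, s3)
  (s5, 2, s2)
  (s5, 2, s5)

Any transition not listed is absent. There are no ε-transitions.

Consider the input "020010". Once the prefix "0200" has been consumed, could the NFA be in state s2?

Yes

Start in {s1}.
Read '0': {s1} → {s1, s5}.
Read '2': {s1, s5} → {s1, s2, s3, s5}.
Read '0': {s1, s2, s3, s5} → {s1, s2, s4, s5}.
Read '0': {s1, s2, s4, s5} → {s1, s2, s5}.
State s2 is in {s1, s2, s5}.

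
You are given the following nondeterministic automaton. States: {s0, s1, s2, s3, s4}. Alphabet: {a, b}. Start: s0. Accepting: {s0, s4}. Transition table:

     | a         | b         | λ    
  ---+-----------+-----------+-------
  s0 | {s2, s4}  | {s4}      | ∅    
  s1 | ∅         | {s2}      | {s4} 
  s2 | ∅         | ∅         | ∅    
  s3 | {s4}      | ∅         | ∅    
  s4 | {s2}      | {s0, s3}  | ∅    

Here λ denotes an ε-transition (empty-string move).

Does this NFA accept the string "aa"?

Start in {s0}.
Read 'a': {s0} → {s2, s4}.
Read 'a': {s2, s4} → {s2}.
The final set {s2} contains no accepting state.

No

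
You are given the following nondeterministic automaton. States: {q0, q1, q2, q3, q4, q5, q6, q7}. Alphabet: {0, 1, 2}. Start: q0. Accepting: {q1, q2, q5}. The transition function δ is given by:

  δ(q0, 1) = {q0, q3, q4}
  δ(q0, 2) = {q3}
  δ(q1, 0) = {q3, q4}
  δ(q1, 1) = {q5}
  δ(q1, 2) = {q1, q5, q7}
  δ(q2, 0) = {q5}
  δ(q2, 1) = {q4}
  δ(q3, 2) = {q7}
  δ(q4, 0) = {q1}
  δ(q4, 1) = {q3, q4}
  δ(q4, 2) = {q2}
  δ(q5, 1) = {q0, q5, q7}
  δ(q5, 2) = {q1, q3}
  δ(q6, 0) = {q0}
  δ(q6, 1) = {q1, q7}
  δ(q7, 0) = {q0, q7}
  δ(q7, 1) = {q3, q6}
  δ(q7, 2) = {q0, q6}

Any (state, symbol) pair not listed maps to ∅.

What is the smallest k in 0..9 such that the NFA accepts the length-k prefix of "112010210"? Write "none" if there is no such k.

Start in {q0}.
Read '1': {q0} → {q0, q3, q4}.
Read '1': {q0, q3, q4} → {q0, q3, q4}.
Read '2': {q0, q3, q4} → {q2, q3, q7}.
None of the earlier sets intersect F, but {q2, q3, q7} does.

3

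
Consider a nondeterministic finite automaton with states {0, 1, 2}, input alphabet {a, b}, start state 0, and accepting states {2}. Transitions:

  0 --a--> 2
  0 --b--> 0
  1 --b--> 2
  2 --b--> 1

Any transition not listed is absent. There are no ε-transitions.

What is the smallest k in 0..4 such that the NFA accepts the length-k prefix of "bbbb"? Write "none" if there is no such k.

Start in {0}.
Read 'b': 0→{0}; now {0}.
Read 'b': 0→{0}; now {0}.
Read 'b': 0→{0}; now {0}.
Read 'b': 0→{0}; now {0}.
No reachable set along the way intersects F.

none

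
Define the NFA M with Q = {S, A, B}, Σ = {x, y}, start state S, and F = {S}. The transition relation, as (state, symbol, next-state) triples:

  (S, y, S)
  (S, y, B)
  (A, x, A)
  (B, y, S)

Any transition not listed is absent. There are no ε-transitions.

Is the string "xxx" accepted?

No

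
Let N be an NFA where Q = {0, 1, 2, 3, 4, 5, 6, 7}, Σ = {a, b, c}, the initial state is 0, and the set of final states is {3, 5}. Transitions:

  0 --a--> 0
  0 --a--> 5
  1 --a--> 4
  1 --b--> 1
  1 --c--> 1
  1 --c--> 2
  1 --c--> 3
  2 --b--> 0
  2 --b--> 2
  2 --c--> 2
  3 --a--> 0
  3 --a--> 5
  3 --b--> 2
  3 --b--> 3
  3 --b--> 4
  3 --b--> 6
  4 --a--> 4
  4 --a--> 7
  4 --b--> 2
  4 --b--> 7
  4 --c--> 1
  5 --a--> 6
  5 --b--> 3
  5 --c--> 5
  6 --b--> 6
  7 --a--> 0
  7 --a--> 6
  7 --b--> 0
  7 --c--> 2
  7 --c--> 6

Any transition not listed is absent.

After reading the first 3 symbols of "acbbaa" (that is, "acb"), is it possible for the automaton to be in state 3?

Yes

Start in {0}.
Read 'a': 0→{0, 5}; now {0, 5}.
Read 'c': 0→∅, 5→{5}; now {5}.
Read 'b': 5→{3}; now {3}.
State 3 is in {3}.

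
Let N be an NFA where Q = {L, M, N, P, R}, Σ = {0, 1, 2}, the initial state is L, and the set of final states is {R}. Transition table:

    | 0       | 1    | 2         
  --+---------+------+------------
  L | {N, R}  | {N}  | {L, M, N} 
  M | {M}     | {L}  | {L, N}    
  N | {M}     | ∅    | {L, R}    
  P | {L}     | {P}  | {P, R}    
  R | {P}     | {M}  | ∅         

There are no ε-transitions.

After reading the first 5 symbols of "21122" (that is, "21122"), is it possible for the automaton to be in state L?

Start in {L}.
Read '2': {L} → {L, M, N}.
Read '1': {L, M, N} → {L, N}.
Read '1': {L, N} → {N}.
Read '2': {N} → {L, R}.
Read '2': {L, R} → {L, M, N}.
State L is in {L, M, N}.

Yes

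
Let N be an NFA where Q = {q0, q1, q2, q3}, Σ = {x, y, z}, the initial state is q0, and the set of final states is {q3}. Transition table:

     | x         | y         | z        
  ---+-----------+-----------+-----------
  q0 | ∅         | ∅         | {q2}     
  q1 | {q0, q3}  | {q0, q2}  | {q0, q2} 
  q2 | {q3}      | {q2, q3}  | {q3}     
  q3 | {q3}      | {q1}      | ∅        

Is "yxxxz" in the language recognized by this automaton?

Start in {q0}.
Read 'y': {q0} → ∅.
The set is empty and remains empty for the remaining 4 symbols.
The final set ∅ contains no accepting state.

No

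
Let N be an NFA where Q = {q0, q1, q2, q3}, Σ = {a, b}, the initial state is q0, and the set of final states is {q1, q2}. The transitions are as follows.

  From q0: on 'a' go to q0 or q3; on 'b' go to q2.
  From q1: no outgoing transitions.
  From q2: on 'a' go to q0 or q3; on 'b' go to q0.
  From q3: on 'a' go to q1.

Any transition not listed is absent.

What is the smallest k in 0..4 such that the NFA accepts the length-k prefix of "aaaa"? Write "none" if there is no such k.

Start in {q0}.
Read 'a': q0→{q0, q3}; now {q0, q3}.
Read 'a': q0→{q0, q3}, q3→{q1}; now {q0, q1, q3}.
None of the earlier sets intersect F, but {q0, q1, q3} does.

2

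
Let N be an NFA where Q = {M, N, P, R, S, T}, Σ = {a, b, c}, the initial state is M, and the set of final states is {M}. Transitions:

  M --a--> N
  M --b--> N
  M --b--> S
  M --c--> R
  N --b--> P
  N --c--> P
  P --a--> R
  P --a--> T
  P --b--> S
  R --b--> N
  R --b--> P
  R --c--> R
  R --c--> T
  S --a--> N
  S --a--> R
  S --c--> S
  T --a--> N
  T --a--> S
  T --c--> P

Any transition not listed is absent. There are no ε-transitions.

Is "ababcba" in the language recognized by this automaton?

Start in {M}.
Read 'a': M→{N}; now {N}.
Read 'b': N→{P}; now {P}.
Read 'a': P→{R, T}; now {R, T}.
Read 'b': R→{N, P}, T→∅; now {N, P}.
Read 'c': N→{P}, P→∅; now {P}.
Read 'b': P→{S}; now {S}.
Read 'a': S→{N, R}; now {N, R}.
The final set {N, R} contains no accepting state.

No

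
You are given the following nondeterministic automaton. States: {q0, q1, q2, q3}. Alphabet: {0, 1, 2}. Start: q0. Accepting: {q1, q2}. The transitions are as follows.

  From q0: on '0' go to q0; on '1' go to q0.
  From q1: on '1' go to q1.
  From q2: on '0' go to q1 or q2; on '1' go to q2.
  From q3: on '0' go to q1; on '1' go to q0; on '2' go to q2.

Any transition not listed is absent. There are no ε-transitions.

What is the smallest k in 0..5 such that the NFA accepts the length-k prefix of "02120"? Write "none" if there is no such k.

none

Start in {q0}.
Read '0': q0→{q0}; now {q0}.
Read '2': q0→∅; now ∅.
The set is empty and remains empty for the remaining 3 symbols.
No reachable set along the way intersects F.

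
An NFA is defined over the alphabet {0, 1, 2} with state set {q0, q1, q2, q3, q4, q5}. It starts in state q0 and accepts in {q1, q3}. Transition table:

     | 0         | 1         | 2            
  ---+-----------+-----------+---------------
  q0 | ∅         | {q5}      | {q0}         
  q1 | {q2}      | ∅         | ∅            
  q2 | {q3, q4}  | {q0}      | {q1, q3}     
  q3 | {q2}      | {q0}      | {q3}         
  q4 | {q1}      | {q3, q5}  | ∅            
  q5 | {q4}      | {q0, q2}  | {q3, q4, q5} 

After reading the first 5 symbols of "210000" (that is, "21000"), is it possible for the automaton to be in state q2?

Yes

Start in {q0}.
Read '2': q0→{q0}; now {q0}.
Read '1': q0→{q5}; now {q5}.
Read '0': q5→{q4}; now {q4}.
Read '0': q4→{q1}; now {q1}.
Read '0': q1→{q2}; now {q2}.
State q2 is in {q2}.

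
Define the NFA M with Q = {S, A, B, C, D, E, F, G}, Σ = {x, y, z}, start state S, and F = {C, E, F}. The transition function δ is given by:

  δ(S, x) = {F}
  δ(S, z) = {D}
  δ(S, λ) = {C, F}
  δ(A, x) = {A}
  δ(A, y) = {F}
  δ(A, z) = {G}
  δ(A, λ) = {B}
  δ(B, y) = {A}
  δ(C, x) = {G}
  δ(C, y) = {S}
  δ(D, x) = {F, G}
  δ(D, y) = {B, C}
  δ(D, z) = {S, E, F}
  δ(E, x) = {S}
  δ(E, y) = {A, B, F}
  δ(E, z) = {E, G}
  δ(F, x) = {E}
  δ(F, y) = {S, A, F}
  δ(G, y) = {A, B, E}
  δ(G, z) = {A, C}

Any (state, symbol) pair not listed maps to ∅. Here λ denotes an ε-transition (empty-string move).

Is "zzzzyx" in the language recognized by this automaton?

Start: ε-closure({S}) = {S, C, F}.
Read 'z': S→{D}, C→∅, F→∅; now {D}.
Read 'z': D→{S, E, F}; union {S, E, F}; ε-closure = {S, C, E, F}.
Read 'z': S→{D}, C→∅, E→{E, G}, F→∅; now {D, E, G}.
Read 'z': D→{S, E, F}, E→{E, G}, G→{A, C}; union {S, A, C, E, F, G}; ε-closure = {S, A, B, C, E, F, G}.
Read 'y': S→∅, A→{F}, B→{A}, C→{S}, E→{A, B, F}, F→{S, A, F}, G→{A, B, E}; union {S, A, B, E, F}; ε-closure = {S, A, B, C, E, F}.
Read 'x': S→{F}, A→{A}, B→∅, C→{G}, E→{S}, F→{E}; union {S, A, E, F, G}; ε-closure = {S, A, B, C, E, F, G}.
The final set {S, A, B, C, E, F, G} contains the accepting states C, E, F.

Yes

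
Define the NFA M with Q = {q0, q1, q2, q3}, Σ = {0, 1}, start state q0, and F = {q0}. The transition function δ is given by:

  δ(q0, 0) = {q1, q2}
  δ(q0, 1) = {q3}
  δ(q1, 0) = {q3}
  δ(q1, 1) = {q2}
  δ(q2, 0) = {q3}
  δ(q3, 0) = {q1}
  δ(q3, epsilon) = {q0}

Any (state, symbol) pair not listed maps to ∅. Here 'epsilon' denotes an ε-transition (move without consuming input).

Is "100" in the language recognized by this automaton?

Start in {q0}.
Read '1': q0→{q3}; union {q3}; ε-closure = {q0, q3}.
Read '0': q0→{q1, q2}, q3→{q1}; now {q1, q2}.
Read '0': q1→{q3}, q2→{q3}; union {q3}; ε-closure = {q0, q3}.
The final set {q0, q3} contains the accepting state q0.

Yes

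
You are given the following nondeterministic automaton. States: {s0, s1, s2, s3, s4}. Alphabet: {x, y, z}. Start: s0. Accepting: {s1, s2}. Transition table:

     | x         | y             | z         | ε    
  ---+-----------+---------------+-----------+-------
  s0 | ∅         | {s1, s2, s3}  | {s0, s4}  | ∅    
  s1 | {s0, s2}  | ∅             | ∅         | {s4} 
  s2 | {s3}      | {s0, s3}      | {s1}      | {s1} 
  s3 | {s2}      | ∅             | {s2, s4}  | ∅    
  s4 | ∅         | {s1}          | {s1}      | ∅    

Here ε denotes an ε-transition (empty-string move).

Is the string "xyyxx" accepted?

Start in {s0}.
Read 'x': s0→∅; now ∅.
The set is empty and remains empty for the remaining 4 symbols.
The final set ∅ contains no accepting state.

No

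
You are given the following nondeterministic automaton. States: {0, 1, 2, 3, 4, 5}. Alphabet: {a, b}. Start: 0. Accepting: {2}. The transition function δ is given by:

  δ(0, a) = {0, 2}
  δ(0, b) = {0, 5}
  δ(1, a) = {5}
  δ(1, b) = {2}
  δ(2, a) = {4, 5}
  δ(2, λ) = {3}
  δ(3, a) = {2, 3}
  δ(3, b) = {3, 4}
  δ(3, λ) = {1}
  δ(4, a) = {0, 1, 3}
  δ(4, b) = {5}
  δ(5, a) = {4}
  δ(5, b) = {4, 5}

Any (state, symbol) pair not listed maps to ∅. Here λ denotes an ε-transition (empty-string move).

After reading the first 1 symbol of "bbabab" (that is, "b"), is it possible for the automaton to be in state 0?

Yes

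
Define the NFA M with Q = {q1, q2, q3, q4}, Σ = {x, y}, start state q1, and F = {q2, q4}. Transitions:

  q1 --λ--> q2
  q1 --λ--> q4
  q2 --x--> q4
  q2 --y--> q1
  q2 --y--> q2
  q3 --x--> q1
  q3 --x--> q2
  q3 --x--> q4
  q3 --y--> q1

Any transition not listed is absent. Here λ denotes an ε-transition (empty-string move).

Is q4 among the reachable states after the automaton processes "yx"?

Yes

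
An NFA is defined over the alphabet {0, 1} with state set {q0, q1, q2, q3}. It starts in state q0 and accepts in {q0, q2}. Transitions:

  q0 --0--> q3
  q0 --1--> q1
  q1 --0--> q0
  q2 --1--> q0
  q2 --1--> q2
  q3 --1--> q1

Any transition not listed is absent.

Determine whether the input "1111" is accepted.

Start in {q0}.
Read '1': q0→{q1}; now {q1}.
Read '1': q1→∅; now ∅.
The set is empty and remains empty for the remaining 2 symbols.
The final set ∅ contains no accepting state.

No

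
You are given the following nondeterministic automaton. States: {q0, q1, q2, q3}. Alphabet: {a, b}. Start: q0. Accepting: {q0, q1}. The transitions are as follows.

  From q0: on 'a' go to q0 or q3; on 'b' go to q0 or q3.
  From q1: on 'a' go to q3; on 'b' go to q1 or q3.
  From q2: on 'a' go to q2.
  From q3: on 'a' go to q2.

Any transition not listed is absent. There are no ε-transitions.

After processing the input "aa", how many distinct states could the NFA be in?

3

Start in {q0}.
Read 'a': q0→{q0, q3}; now {q0, q3}.
Read 'a': q0→{q0, q3}, q3→{q2}; now {q0, q2, q3}.
That set has 3 states.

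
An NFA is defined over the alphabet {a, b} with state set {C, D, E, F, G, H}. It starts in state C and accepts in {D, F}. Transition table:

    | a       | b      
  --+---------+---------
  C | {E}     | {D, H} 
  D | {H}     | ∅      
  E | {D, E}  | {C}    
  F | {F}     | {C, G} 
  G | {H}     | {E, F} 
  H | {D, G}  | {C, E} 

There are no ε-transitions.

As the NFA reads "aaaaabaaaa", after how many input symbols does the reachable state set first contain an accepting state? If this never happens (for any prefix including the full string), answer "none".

Start in {C}.
Read 'a': C→{E}; now {E}.
Read 'a': E→{D, E}; now {D, E}.
None of the earlier sets intersect F, but {D, E} does.

2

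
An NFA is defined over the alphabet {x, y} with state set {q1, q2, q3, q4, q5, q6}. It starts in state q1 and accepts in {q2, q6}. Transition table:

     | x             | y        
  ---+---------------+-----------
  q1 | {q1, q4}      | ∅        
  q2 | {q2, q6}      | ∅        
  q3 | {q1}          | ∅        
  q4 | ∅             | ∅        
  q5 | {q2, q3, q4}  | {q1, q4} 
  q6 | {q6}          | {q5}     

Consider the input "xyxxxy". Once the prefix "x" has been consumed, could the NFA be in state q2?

No

Start in {q1}.
Read 'x': q1→{q1, q4}; now {q1, q4}.
State q2 is not in {q1, q4}.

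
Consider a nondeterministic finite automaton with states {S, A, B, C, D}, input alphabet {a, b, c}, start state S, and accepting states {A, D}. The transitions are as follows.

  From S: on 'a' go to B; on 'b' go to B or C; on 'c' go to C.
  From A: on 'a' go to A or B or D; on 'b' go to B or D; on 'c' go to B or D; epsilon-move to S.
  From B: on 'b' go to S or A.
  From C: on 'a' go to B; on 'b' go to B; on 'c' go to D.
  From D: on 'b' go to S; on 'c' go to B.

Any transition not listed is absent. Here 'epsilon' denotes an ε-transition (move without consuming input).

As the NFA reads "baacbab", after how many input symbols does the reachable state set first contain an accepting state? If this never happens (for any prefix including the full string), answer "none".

none

Start in {S}.
Read 'b': S→{B, C}; now {B, C}.
Read 'a': B→∅, C→{B}; now {B}.
Read 'a': B→∅; now ∅.
The set is empty and remains empty for the remaining 4 symbols.
No reachable set along the way intersects F.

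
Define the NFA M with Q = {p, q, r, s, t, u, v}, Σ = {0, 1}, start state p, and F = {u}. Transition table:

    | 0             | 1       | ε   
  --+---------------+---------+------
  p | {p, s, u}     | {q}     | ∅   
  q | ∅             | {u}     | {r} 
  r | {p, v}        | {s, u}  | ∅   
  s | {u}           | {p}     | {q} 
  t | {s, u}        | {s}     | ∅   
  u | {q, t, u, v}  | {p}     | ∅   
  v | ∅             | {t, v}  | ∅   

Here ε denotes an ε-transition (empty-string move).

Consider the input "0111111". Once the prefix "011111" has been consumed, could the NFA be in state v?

Start in {p}.
Read '0': p→{p, s, u}; union {p, s, u}; ε-closure = {p, q, r, s, u}.
Read '1': p→{q}, q→{u}, r→{s, u}, s→{p}, u→{p}; union {p, q, s, u}; ε-closure = {p, q, r, s, u}.
Read '1': p→{q}, q→{u}, r→{s, u}, s→{p}, u→{p}; union {p, q, s, u}; ε-closure = {p, q, r, s, u}.
Read '1': p→{q}, q→{u}, r→{s, u}, s→{p}, u→{p}; union {p, q, s, u}; ε-closure = {p, q, r, s, u}.
Read '1': p→{q}, q→{u}, r→{s, u}, s→{p}, u→{p}; union {p, q, s, u}; ε-closure = {p, q, r, s, u}.
Read '1': p→{q}, q→{u}, r→{s, u}, s→{p}, u→{p}; union {p, q, s, u}; ε-closure = {p, q, r, s, u}.
State v is not in {p, q, r, s, u}.

No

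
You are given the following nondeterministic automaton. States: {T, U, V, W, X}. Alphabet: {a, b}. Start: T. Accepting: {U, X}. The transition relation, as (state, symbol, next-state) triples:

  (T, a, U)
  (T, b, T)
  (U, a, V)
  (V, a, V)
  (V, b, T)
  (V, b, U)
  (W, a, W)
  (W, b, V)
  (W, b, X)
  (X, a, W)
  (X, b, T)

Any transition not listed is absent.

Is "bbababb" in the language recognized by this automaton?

Start in {T}.
Read 'b': T→{T}; now {T}.
Read 'b': T→{T}; now {T}.
Read 'a': T→{U}; now {U}.
Read 'b': U→∅; now ∅.
The set is empty and remains empty for the remaining 3 symbols.
The final set ∅ contains no accepting state.

No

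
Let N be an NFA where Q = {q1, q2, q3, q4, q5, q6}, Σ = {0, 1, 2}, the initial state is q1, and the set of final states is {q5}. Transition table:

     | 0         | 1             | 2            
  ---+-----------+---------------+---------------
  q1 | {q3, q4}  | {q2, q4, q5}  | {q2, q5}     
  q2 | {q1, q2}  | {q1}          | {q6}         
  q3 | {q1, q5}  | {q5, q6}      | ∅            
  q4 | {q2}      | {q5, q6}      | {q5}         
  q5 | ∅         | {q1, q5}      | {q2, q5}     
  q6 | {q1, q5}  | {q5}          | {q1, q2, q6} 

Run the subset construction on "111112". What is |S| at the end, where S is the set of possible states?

4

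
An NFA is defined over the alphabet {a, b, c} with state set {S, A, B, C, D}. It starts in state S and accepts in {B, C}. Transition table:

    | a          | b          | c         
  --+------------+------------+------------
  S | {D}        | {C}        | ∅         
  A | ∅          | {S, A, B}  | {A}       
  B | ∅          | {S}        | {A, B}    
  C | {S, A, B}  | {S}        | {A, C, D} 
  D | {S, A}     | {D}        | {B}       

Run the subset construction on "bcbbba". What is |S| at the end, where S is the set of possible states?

Start in {S}.
Read 'b': {S} → {C}.
Read 'c': {C} → {A, C, D}.
Read 'b': {A, C, D} → {S, A, B, D}.
Read 'b': {S, A, B, D} → {S, A, B, C, D}.
Read 'b': {S, A, B, C, D} → {S, A, B, C, D}.
Read 'a': {S, A, B, C, D} → {S, A, B, D}.
That set has 4 states.

4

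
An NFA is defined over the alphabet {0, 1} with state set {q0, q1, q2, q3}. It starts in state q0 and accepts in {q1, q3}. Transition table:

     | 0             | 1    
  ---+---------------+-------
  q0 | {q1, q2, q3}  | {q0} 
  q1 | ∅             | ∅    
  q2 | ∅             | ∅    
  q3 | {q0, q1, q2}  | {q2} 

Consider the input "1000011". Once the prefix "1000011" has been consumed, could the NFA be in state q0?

Start in {q0}.
Read '1': q0→{q0}; now {q0}.
Read '0': q0→{q1, q2, q3}; now {q1, q2, q3}.
Read '0': q1→∅, q2→∅, q3→{q0, q1, q2}; now {q0, q1, q2}.
Read '0': q0→{q1, q2, q3}, q1→∅, q2→∅; now {q1, q2, q3}.
Read '0': q1→∅, q2→∅, q3→{q0, q1, q2}; now {q0, q1, q2}.
Read '1': q0→{q0}, q1→∅, q2→∅; now {q0}.
Read '1': q0→{q0}; now {q0}.
State q0 is in {q0}.

Yes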